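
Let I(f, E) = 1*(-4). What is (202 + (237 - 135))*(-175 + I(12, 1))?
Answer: -54416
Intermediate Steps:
I(f, E) = -4
(202 + (237 - 135))*(-175 + I(12, 1)) = (202 + (237 - 135))*(-175 - 4) = (202 + 102)*(-179) = 304*(-179) = -54416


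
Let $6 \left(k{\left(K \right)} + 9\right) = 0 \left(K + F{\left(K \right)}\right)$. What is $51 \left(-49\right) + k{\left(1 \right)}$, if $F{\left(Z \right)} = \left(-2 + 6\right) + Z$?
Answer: $-2508$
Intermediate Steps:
$F{\left(Z \right)} = 4 + Z$
$k{\left(K \right)} = -9$ ($k{\left(K \right)} = -9 + \frac{0 \left(K + \left(4 + K\right)\right)}{6} = -9 + \frac{0 \left(4 + 2 K\right)}{6} = -9 + \frac{1}{6} \cdot 0 = -9 + 0 = -9$)
$51 \left(-49\right) + k{\left(1 \right)} = 51 \left(-49\right) - 9 = -2499 - 9 = -2508$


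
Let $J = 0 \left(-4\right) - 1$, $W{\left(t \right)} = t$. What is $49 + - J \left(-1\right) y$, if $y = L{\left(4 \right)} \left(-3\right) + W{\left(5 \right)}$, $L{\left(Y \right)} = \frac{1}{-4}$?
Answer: $\frac{173}{4} \approx 43.25$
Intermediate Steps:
$L{\left(Y \right)} = - \frac{1}{4}$
$J = -1$ ($J = 0 - 1 = -1$)
$y = \frac{23}{4}$ ($y = \left(- \frac{1}{4}\right) \left(-3\right) + 5 = \frac{3}{4} + 5 = \frac{23}{4} \approx 5.75$)
$49 + - J \left(-1\right) y = 49 + - \left(-1\right) \left(-1\right) \frac{23}{4} = 49 + \left(-1\right) 1 \cdot \frac{23}{4} = 49 - \frac{23}{4} = \frac{173}{4}$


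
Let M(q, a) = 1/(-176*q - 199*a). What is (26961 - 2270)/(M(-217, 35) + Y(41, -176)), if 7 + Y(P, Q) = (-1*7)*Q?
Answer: 771025857/38253076 ≈ 20.156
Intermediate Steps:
M(q, a) = 1/(-199*a - 176*q)
Y(P, Q) = -7 - 7*Q (Y(P, Q) = -7 + (-1*7)*Q = -7 - 7*Q)
(26961 - 2270)/(M(-217, 35) + Y(41, -176)) = (26961 - 2270)/(-1/(176*(-217) + 199*35) + (-7 - 7*(-176))) = 24691/(-1/(-38192 + 6965) + (-7 + 1232)) = 24691/(-1/(-31227) + 1225) = 24691/(-1*(-1/31227) + 1225) = 24691/(1/31227 + 1225) = 24691/(38253076/31227) = 24691*(31227/38253076) = 771025857/38253076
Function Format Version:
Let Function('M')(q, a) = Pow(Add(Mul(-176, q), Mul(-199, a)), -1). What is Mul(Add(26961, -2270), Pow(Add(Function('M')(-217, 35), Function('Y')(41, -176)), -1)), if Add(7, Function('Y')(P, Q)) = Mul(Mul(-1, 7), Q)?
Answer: Rational(771025857, 38253076) ≈ 20.156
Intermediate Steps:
Function('M')(q, a) = Pow(Add(Mul(-199, a), Mul(-176, q)), -1)
Function('Y')(P, Q) = Add(-7, Mul(-7, Q)) (Function('Y')(P, Q) = Add(-7, Mul(Mul(-1, 7), Q)) = Add(-7, Mul(-7, Q)))
Mul(Add(26961, -2270), Pow(Add(Function('M')(-217, 35), Function('Y')(41, -176)), -1)) = Mul(Add(26961, -2270), Pow(Add(Mul(-1, Pow(Add(Mul(176, -217), Mul(199, 35)), -1)), Add(-7, Mul(-7, -176))), -1)) = Mul(24691, Pow(Add(Mul(-1, Pow(Add(-38192, 6965), -1)), Add(-7, 1232)), -1)) = Mul(24691, Pow(Add(Mul(-1, Pow(-31227, -1)), 1225), -1)) = Mul(24691, Pow(Add(Mul(-1, Rational(-1, 31227)), 1225), -1)) = Mul(24691, Pow(Add(Rational(1, 31227), 1225), -1)) = Mul(24691, Pow(Rational(38253076, 31227), -1)) = Mul(24691, Rational(31227, 38253076)) = Rational(771025857, 38253076)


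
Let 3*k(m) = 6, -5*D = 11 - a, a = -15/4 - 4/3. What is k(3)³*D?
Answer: -386/15 ≈ -25.733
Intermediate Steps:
a = -61/12 (a = -15*¼ - 4*⅓ = -15/4 - 4/3 = -61/12 ≈ -5.0833)
D = -193/60 (D = -(11 - 1*(-61/12))/5 = -(11 + 61/12)/5 = -⅕*193/12 = -193/60 ≈ -3.2167)
k(m) = 2 (k(m) = (⅓)*6 = 2)
k(3)³*D = 2³*(-193/60) = 8*(-193/60) = -386/15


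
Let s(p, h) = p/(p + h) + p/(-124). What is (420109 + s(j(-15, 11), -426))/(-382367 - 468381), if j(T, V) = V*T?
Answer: -10262461977/20782072144 ≈ -0.49381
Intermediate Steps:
j(T, V) = T*V
s(p, h) = -p/124 + p/(h + p) (s(p, h) = p/(h + p) + p*(-1/124) = p/(h + p) - p/124 = -p/124 + p/(h + p))
(420109 + s(j(-15, 11), -426))/(-382367 - 468381) = (420109 + (-15*11)*(124 - 1*(-426) - (-15)*11)/(124*(-426 - 15*11)))/(-382367 - 468381) = (420109 + (1/124)*(-165)*(124 + 426 - 1*(-165))/(-426 - 165))/(-850748) = (420109 + (1/124)*(-165)*(124 + 426 + 165)/(-591))*(-1/850748) = (420109 + (1/124)*(-165)*(-1/591)*715)*(-1/850748) = (420109 + 39325/24428)*(-1/850748) = (10262461977/24428)*(-1/850748) = -10262461977/20782072144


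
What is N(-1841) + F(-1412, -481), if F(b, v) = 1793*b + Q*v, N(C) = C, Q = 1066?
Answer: -3046303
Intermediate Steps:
F(b, v) = 1066*v + 1793*b (F(b, v) = 1793*b + 1066*v = 1066*v + 1793*b)
N(-1841) + F(-1412, -481) = -1841 + (1066*(-481) + 1793*(-1412)) = -1841 + (-512746 - 2531716) = -1841 - 3044462 = -3046303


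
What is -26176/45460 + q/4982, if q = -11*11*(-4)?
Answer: -13550774/28310215 ≈ -0.47865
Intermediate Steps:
q = 484 (q = -121*(-4) = 484)
-26176/45460 + q/4982 = -26176/45460 + 484/4982 = -26176*1/45460 + 484*(1/4982) = -6544/11365 + 242/2491 = -13550774/28310215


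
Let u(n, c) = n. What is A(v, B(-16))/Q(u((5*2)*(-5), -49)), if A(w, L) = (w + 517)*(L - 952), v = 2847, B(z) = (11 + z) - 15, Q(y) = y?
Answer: 1634904/25 ≈ 65396.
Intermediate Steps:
B(z) = -4 + z
A(w, L) = (-952 + L)*(517 + w) (A(w, L) = (517 + w)*(-952 + L) = (-952 + L)*(517 + w))
A(v, B(-16))/Q(u((5*2)*(-5), -49)) = (-492184 - 952*2847 + 517*(-4 - 16) + (-4 - 16)*2847)/(((5*2)*(-5))) = (-492184 - 2710344 + 517*(-20) - 20*2847)/((10*(-5))) = (-492184 - 2710344 - 10340 - 56940)/(-50) = -3269808*(-1/50) = 1634904/25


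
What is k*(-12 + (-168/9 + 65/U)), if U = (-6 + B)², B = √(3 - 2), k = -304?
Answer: 127984/15 ≈ 8532.3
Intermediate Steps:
B = 1 (B = √1 = 1)
U = 25 (U = (-6 + 1)² = (-5)² = 25)
k*(-12 + (-168/9 + 65/U)) = -304*(-12 + (-168/9 + 65/25)) = -304*(-12 + (-168*⅑ + 65*(1/25))) = -304*(-12 + (-56/3 + 13/5)) = -304*(-12 - 241/15) = -304*(-421/15) = 127984/15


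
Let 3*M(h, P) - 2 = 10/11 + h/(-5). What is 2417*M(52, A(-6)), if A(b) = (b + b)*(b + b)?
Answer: -995804/165 ≈ -6035.2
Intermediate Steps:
A(b) = 4*b**2 (A(b) = (2*b)*(2*b) = 4*b**2)
M(h, P) = 32/33 - h/15 (M(h, P) = 2/3 + (10/11 + h/(-5))/3 = 2/3 + (10*(1/11) + h*(-1/5))/3 = 2/3 + (10/11 - h/5)/3 = 2/3 + (10/33 - h/15) = 32/33 - h/15)
2417*M(52, A(-6)) = 2417*(32/33 - 1/15*52) = 2417*(32/33 - 52/15) = 2417*(-412/165) = -995804/165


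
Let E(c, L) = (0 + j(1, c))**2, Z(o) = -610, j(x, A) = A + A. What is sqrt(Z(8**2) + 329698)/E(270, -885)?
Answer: sqrt(5142)/36450 ≈ 0.0019673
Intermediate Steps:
j(x, A) = 2*A
E(c, L) = 4*c**2 (E(c, L) = (0 + 2*c)**2 = (2*c)**2 = 4*c**2)
sqrt(Z(8**2) + 329698)/E(270, -885) = sqrt(-610 + 329698)/((4*270**2)) = sqrt(329088)/((4*72900)) = (8*sqrt(5142))/291600 = (8*sqrt(5142))*(1/291600) = sqrt(5142)/36450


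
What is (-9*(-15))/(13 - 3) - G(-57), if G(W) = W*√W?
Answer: 27/2 + 57*I*√57 ≈ 13.5 + 430.34*I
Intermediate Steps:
G(W) = W^(3/2)
(-9*(-15))/(13 - 3) - G(-57) = (-9*(-15))/(13 - 3) - (-57)^(3/2) = 135/10 - (-57)*I*√57 = 135*(⅒) + 57*I*√57 = 27/2 + 57*I*√57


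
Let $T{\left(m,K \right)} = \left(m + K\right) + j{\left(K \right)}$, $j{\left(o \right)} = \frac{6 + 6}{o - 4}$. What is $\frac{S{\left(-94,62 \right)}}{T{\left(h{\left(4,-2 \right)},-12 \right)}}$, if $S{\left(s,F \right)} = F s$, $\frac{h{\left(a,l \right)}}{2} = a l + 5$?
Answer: $\frac{23312}{75} \approx 310.83$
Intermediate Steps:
$h{\left(a,l \right)} = 10 + 2 a l$ ($h{\left(a,l \right)} = 2 \left(a l + 5\right) = 2 \left(5 + a l\right) = 10 + 2 a l$)
$j{\left(o \right)} = \frac{12}{-4 + o}$
$T{\left(m,K \right)} = K + m + \frac{12}{-4 + K}$ ($T{\left(m,K \right)} = \left(m + K\right) + \frac{12}{-4 + K} = \left(K + m\right) + \frac{12}{-4 + K} = K + m + \frac{12}{-4 + K}$)
$\frac{S{\left(-94,62 \right)}}{T{\left(h{\left(4,-2 \right)},-12 \right)}} = \frac{62 \left(-94\right)}{\frac{1}{-4 - 12} \left(12 + \left(-4 - 12\right) \left(-12 + \left(10 + 2 \cdot 4 \left(-2\right)\right)\right)\right)} = - \frac{5828}{\frac{1}{-16} \left(12 - 16 \left(-12 + \left(10 - 16\right)\right)\right)} = - \frac{5828}{\left(- \frac{1}{16}\right) \left(12 - 16 \left(-12 - 6\right)\right)} = - \frac{5828}{\left(- \frac{1}{16}\right) \left(12 - -288\right)} = - \frac{5828}{\left(- \frac{1}{16}\right) \left(12 + 288\right)} = - \frac{5828}{\left(- \frac{1}{16}\right) 300} = - \frac{5828}{- \frac{75}{4}} = \left(-5828\right) \left(- \frac{4}{75}\right) = \frac{23312}{75}$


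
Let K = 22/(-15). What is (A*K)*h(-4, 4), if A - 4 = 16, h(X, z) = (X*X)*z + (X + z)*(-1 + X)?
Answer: -5632/3 ≈ -1877.3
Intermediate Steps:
h(X, z) = z*X**2 + (-1 + X)*(X + z) (h(X, z) = X**2*z + (-1 + X)*(X + z) = z*X**2 + (-1 + X)*(X + z))
A = 20 (A = 4 + 16 = 20)
K = -22/15 (K = 22*(-1/15) = -22/15 ≈ -1.4667)
(A*K)*h(-4, 4) = (20*(-22/15))*((-4)**2 - 1*(-4) - 1*4 - 4*4 + 4*(-4)**2) = -88*(16 + 4 - 4 - 16 + 4*16)/3 = -88*(16 + 4 - 4 - 16 + 64)/3 = -88/3*64 = -5632/3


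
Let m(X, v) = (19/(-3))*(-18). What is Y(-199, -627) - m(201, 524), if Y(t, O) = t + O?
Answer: -940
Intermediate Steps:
m(X, v) = 114 (m(X, v) = (19*(-⅓))*(-18) = -19/3*(-18) = 114)
Y(t, O) = O + t
Y(-199, -627) - m(201, 524) = (-627 - 199) - 1*114 = -826 - 114 = -940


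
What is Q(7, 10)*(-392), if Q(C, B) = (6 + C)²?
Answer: -66248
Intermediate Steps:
Q(7, 10)*(-392) = (6 + 7)²*(-392) = 13²*(-392) = 169*(-392) = -66248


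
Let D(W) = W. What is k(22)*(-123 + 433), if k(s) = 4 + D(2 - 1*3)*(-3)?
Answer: 2170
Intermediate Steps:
k(s) = 7 (k(s) = 4 + (2 - 1*3)*(-3) = 4 + (2 - 3)*(-3) = 4 - 1*(-3) = 4 + 3 = 7)
k(22)*(-123 + 433) = 7*(-123 + 433) = 7*310 = 2170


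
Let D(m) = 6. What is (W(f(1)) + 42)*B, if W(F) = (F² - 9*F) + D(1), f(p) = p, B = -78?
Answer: -3120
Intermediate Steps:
W(F) = 6 + F² - 9*F (W(F) = (F² - 9*F) + 6 = 6 + F² - 9*F)
(W(f(1)) + 42)*B = ((6 + 1² - 9*1) + 42)*(-78) = ((6 + 1 - 9) + 42)*(-78) = (-2 + 42)*(-78) = 40*(-78) = -3120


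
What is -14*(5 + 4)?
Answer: -126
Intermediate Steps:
-14*(5 + 4) = -14*9 = -126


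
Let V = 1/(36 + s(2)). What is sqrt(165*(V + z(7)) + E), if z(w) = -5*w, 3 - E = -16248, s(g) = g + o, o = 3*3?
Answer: sqrt(23149239)/47 ≈ 102.37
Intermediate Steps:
o = 9
s(g) = 9 + g (s(g) = g + 9 = 9 + g)
E = 16251 (E = 3 - 1*(-16248) = 3 + 16248 = 16251)
V = 1/47 (V = 1/(36 + (9 + 2)) = 1/(36 + 11) = 1/47 ≈ 0.021277)
sqrt(165*(V + z(7)) + E) = sqrt(165*(1/47 - 5*7) + 16251) = sqrt(165*(1/47 - 35) + 16251) = sqrt(165*(-1644/47) + 16251) = sqrt(-271260/47 + 16251) = sqrt(492537/47) = sqrt(23149239)/47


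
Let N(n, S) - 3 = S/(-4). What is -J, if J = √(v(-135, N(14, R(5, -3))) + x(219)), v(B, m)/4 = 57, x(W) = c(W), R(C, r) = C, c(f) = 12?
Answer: -4*√15 ≈ -15.492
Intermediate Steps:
x(W) = 12
N(n, S) = 3 - S/4 (N(n, S) = 3 + S/(-4) = 3 + S*(-¼) = 3 - S/4)
v(B, m) = 228 (v(B, m) = 4*57 = 228)
J = 4*√15 (J = √(228 + 12) = √240 = 4*√15 ≈ 15.492)
-J = -4*√15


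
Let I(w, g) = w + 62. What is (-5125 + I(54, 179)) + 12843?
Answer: 7834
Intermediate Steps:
I(w, g) = 62 + w
(-5125 + I(54, 179)) + 12843 = (-5125 + (62 + 54)) + 12843 = (-5125 + 116) + 12843 = -5009 + 12843 = 7834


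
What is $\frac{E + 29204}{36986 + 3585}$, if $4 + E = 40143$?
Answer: $\frac{69343}{40571} \approx 1.7092$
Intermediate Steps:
$E = 40139$ ($E = -4 + 40143 = 40139$)
$\frac{E + 29204}{36986 + 3585} = \frac{40139 + 29204}{36986 + 3585} = \frac{69343}{40571}$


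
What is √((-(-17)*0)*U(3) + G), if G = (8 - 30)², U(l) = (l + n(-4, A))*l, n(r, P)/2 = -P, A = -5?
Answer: 22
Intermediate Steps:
n(r, P) = -2*P (n(r, P) = 2*(-P) = -2*P)
U(l) = l*(10 + l) (U(l) = (l - 2*(-5))*l = (l + 10)*l = (10 + l)*l = l*(10 + l))
G = 484 (G = (-22)² = 484)
√((-(-17)*0)*U(3) + G) = √((-(-17)*0)*(3*(10 + 3)) + 484) = √((-17*0)*(3*13) + 484) = √(0*39 + 484) = √(0 + 484) = √484 = 22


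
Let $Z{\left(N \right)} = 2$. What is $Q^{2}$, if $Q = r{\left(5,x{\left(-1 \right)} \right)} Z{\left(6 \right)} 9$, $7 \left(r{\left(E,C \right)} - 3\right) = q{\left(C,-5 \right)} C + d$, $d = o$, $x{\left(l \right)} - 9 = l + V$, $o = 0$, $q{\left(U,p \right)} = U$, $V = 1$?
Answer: $\frac{3370896}{49} \approx 68794.0$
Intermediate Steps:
$x{\left(l \right)} = 10 + l$ ($x{\left(l \right)} = 9 + \left(l + 1\right) = 9 + \left(1 + l\right) = 10 + l$)
$d = 0$
$r{\left(E,C \right)} = 3 + \frac{C^{2}}{7}$ ($r{\left(E,C \right)} = 3 + \frac{C C + 0}{7} = 3 + \frac{C^{2} + 0}{7} = 3 + \frac{C^{2}}{7}$)
$Q = \frac{1836}{7}$ ($Q = \left(3 + \frac{\left(10 - 1\right)^{2}}{7}\right) 2 \cdot 9 = \left(3 + \frac{9^{2}}{7}\right) 2 \cdot 9 = \left(3 + \frac{1}{7} \cdot 81\right) 2 \cdot 9 = \left(3 + \frac{81}{7}\right) 2 \cdot 9 = \frac{102}{7} \cdot 2 \cdot 9 = \frac{204}{7} \cdot 9 = \frac{1836}{7} \approx 262.29$)
$Q^{2} = \left(\frac{1836}{7}\right)^{2} = \frac{3370896}{49}$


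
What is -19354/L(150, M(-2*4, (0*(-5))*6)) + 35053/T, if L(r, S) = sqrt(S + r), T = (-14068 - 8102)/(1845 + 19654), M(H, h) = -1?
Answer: -753604447/22170 - 19354*sqrt(149)/149 ≈ -35578.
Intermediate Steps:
T = -22170/21499 ≈ -1.0312
-19354/L(150, M(-2*4, (0*(-5))*6)) + 35053/T = -19354/sqrt(-1 + 150) + 35053/(-22170/21499) = -19354*sqrt(149)/149 + 35053*(-21499/22170) = -19354*sqrt(149)/149 - 753604447/22170 = -753604447/22170 - 19354*sqrt(149)/149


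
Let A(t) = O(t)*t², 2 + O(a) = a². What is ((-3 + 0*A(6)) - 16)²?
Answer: 361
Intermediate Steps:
O(a) = -2 + a²
A(t) = t²*(-2 + t²) (A(t) = (-2 + t²)*t² = t²*(-2 + t²))
((-3 + 0*A(6)) - 16)² = ((-3 + 0*(6²*(-2 + 6²))) - 16)² = ((-3 + 0*(36*(-2 + 36))) - 16)² = ((-3 + 0*(36*34)) - 16)² = ((-3 + 0*1224) - 16)² = ((-3 + 0) - 16)² = (-3 - 16)² = (-19)² = 361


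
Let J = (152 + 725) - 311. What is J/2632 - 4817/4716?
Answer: -312784/387891 ≈ -0.80637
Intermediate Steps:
J = 566 (J = 877 - 311 = 566)
J/2632 - 4817/4716 = 566/2632 - 4817/4716 = 566*(1/2632) - 4817*1/4716 = 283/1316 - 4817/4716 = -312784/387891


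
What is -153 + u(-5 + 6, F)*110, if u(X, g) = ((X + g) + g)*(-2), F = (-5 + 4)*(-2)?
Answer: -1253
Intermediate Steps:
F = 2 (F = -1*(-2) = 2)
u(X, g) = -4*g - 2*X (u(X, g) = (X + 2*g)*(-2) = -4*g - 2*X)
-153 + u(-5 + 6, F)*110 = -153 + (-4*2 - 2*(-5 + 6))*110 = -153 + (-8 - 2*1)*110 = -153 + (-8 - 2)*110 = -153 - 10*110 = -153 - 1100 = -1253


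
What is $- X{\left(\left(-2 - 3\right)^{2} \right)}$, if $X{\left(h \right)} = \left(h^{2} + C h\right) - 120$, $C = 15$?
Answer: $-880$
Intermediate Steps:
$X{\left(h \right)} = -120 + h^{2} + 15 h$ ($X{\left(h \right)} = \left(h^{2} + 15 h\right) - 120 = -120 + h^{2} + 15 h$)
$- X{\left(\left(-2 - 3\right)^{2} \right)} = - (-120 + \left(\left(-2 - 3\right)^{2}\right)^{2} + 15 \left(-2 - 3\right)^{2}) = - (-120 + \left(\left(-5\right)^{2}\right)^{2} + 15 \left(-5\right)^{2}) = - (-120 + 25^{2} + 15 \cdot 25) = - (-120 + 625 + 375) = \left(-1\right) 880 = -880$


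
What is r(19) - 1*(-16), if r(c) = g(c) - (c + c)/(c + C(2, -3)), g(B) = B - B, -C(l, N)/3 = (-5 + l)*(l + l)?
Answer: 842/55 ≈ 15.309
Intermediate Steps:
C(l, N) = -6*l*(-5 + l) (C(l, N) = -3*(-5 + l)*(l + l) = -3*(-5 + l)*2*l = -6*l*(-5 + l))
g(B) = 0
r(c) = -2*c/(36 + c) (r(c) = 0 - (c + c)/(c + 6*2*(5 - 1*2)) = 0 - 2*c/(c + 6*2*(5 - 2)) = 0 - 2*c/(c + 6*2*3) = 0 - 2*c/(c + 36) = 0 - 2*c/(36 + c) = -2*c/(36 + c))
r(19) - 1*(-16) = -2*19/(36 + 19) - 1*(-16) = -2*19/55 + 16 = -2*19*1/55 + 16 = -38/55 + 16 = 842/55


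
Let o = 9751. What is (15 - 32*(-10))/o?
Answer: 335/9751 ≈ 0.034355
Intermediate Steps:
(15 - 32*(-10))/o = (15 - 32*(-10))/9751 = (15 + 320)*(1/9751) = 335*(1/9751) = 335/9751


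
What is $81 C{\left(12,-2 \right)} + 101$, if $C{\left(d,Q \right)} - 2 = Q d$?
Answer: $-1681$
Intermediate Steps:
$C{\left(d,Q \right)} = 2 + Q d$
$81 C{\left(12,-2 \right)} + 101 = 81 \left(2 - 24\right) + 101 = 81 \left(-22\right) + 101 = -1782 + 101 = -1681$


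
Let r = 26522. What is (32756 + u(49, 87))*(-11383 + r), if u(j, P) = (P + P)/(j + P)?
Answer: 33722046805/68 ≈ 4.9591e+8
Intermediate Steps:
u(j, P) = 2*P/(P + j) (u(j, P) = (2*P)/(P + j) = 2*P/(P + j))
(32756 + u(49, 87))*(-11383 + r) = (32756 + 2*87/(87 + 49))*(-11383 + 26522) = (32756 + 2*87/136)*15139 = (32756 + 2*87*(1/136))*15139 = (32756 + 87/68)*15139 = (2227495/68)*15139 = 33722046805/68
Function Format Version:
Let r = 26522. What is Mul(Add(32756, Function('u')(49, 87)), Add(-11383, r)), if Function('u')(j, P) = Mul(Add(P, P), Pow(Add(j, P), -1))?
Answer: Rational(33722046805, 68) ≈ 4.9591e+8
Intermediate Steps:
Function('u')(j, P) = Mul(2, P, Pow(Add(P, j), -1)) (Function('u')(j, P) = Mul(Mul(2, P), Pow(Add(P, j), -1)) = Mul(2, P, Pow(Add(P, j), -1)))
Mul(Add(32756, Function('u')(49, 87)), Add(-11383, r)) = Mul(Add(32756, Mul(2, 87, Pow(Add(87, 49), -1))), Add(-11383, 26522)) = Mul(Add(32756, Mul(2, 87, Pow(136, -1))), 15139) = Mul(Add(32756, Mul(2, 87, Rational(1, 136))), 15139) = Mul(Add(32756, Rational(87, 68)), 15139) = Mul(Rational(2227495, 68), 15139) = Rational(33722046805, 68)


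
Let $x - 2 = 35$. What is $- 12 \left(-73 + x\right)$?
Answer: $432$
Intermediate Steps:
$x = 37$ ($x = 2 + 35 = 37$)
$- 12 \left(-73 + x\right) = - 12 \left(-73 + 37\right) = \left(-12\right) \left(-36\right) = 432$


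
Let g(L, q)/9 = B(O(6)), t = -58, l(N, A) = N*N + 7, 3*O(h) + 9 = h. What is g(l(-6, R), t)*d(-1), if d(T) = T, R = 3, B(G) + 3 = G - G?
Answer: 27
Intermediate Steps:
O(h) = -3 + h/3
B(G) = -3 (B(G) = -3 + (G - G) = -3 + 0 = -3)
l(N, A) = 7 + N² (l(N, A) = N² + 7 = 7 + N²)
g(L, q) = -27 (g(L, q) = 9*(-3) = -27)
g(l(-6, R), t)*d(-1) = -27*(-1) = 27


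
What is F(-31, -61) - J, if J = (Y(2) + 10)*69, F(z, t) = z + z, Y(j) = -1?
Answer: -683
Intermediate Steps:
F(z, t) = 2*z
J = 621 (J = (-1 + 10)*69 = 9*69 = 621)
F(-31, -61) - J = 2*(-31) - 1*621 = -62 - 621 = -683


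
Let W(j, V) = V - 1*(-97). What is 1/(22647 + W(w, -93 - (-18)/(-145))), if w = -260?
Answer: 145/3284377 ≈ 4.4148e-5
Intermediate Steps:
W(j, V) = 97 + V (W(j, V) = V + 97 = 97 + V)
1/(22647 + W(w, -93 - (-18)/(-145))) = 1/(22647 + (97 + (-93 - (-18)/(-145)))) = 1/(22647 + (97 + (-93 - (-18)*(-1)/145))) = 1/(22647 + (97 + (-93 - 1*18/145))) = 1/(22647 + (97 + (-93 - 18/145))) = 1/(22647 + (97 - 13503/145)) = 1/(22647 + 562/145) = 1/(3284377/145) = 145/3284377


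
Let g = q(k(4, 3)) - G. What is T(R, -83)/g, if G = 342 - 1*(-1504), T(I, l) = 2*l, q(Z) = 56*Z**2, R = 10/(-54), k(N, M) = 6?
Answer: -83/85 ≈ -0.97647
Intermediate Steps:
R = -5/27 (R = 10*(-1/54) = -5/27 ≈ -0.18519)
G = 1846 (G = 342 + 1504 = 1846)
g = 170 (g = 56*6**2 - 1*1846 = 56*36 - 1846 = 2016 - 1846 = 170)
T(R, -83)/g = (2*(-83))/170 = -166*1/170 = -83/85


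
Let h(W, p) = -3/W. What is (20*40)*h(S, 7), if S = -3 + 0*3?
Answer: 800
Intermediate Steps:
S = -3 (S = -3 + 0 = -3)
(20*40)*h(S, 7) = (20*40)*(-3/(-3)) = 800*(-3*(-1/3)) = 800*1 = 800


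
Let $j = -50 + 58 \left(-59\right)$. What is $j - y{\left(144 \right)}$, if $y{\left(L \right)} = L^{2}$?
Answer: $-24208$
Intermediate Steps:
$j = -3472$ ($j = -50 - 3422 = -3472$)
$j - y{\left(144 \right)} = -3472 - 144^{2} = -3472 - 20736 = -24208$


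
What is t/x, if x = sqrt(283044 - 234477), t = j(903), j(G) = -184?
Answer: -184*sqrt(48567)/48567 ≈ -0.83492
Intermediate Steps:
t = -184
x = sqrt(48567) ≈ 220.38
t/x = -184*sqrt(48567)/48567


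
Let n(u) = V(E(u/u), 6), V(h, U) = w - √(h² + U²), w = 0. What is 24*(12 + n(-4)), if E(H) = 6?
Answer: 288 - 144*√2 ≈ 84.353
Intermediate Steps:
V(h, U) = -√(U² + h²) (V(h, U) = 0 - √(h² + U²) = 0 - √(U² + h²) = -√(U² + h²))
n(u) = -6*√2 (n(u) = -√(6² + 6²) = -√(36 + 36) = -√72 = -6*√2)
24*(12 + n(-4)) = 24*(12 - 6*√2) = 288 - 144*√2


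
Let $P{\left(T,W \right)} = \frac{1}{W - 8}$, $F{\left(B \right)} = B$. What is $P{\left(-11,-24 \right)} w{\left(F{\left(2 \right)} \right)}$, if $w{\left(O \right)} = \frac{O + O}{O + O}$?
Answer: $- \frac{1}{32} \approx -0.03125$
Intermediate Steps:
$w{\left(O \right)} = 1$ ($w{\left(O \right)} = \frac{2 O}{2 O} = 2 O \frac{1}{2 O} = 1$)
$P{\left(T,W \right)} = \frac{1}{-8 + W}$
$P{\left(-11,-24 \right)} w{\left(F{\left(2 \right)} \right)} = \frac{1}{-8 - 24} \cdot 1 = \frac{1}{-32} \cdot 1 = \left(- \frac{1}{32}\right) 1 = - \frac{1}{32}$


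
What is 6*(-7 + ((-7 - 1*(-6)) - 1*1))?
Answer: -54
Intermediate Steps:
6*(-7 + ((-7 - 1*(-6)) - 1*1)) = 6*(-7 + ((-7 + 6) - 1)) = 6*(-7 + (-1 - 1)) = 6*(-7 - 2) = 6*(-9) = -54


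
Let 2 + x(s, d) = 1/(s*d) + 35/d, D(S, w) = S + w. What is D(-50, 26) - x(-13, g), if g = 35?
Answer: -10464/455 ≈ -22.998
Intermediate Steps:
x(s, d) = -2 + 35/d + 1/(d*s) (x(s, d) = -2 + (1/(s*d) + 35/d) = -2 + (1/(d*s) + 35/d) = -2 + (35/d + 1/(d*s)) = -2 + 35/d + 1/(d*s))
D(-50, 26) - x(-13, g) = (-50 + 26) - (-2 + 35/35 + 1/(35*(-13))) = -24 - (-2 + 35*(1/35) + (1/35)*(-1/13)) = -24 - (-2 + 1 - 1/455) = -24 - 1*(-456/455) = -24 + 456/455 = -10464/455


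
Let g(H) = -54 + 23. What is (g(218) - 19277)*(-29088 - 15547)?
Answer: 861812580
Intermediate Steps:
g(H) = -31
(g(218) - 19277)*(-29088 - 15547) = (-31 - 19277)*(-29088 - 15547) = -19308*(-44635) = 861812580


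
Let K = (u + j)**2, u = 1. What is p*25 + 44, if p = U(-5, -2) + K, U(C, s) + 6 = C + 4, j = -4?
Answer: 94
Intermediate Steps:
U(C, s) = -2 + C (U(C, s) = -6 + (C + 4) = -6 + (4 + C) = -2 + C)
K = 9 (K = (1 - 4)**2 = (-3)**2 = 9)
p = 2 (p = (-2 - 5) + 9 = -7 + 9 = 2)
p*25 + 44 = 2*25 + 44 = 50 + 44 = 94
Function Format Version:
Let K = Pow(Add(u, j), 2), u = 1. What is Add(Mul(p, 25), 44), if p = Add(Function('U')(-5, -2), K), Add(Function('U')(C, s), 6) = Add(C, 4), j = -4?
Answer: 94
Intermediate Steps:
Function('U')(C, s) = Add(-2, C) (Function('U')(C, s) = Add(-6, Add(C, 4)) = Add(-6, Add(4, C)) = Add(-2, C))
K = 9 (K = Pow(Add(1, -4), 2) = Pow(-3, 2) = 9)
p = 2 (p = Add(Add(-2, -5), 9) = Add(-7, 9) = 2)
Add(Mul(p, 25), 44) = Add(Mul(2, 25), 44) = Add(50, 44) = 94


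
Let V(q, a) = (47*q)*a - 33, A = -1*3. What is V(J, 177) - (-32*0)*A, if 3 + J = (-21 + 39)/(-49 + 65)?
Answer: -125049/8 ≈ -15631.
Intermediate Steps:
A = -3
J = -15/8 (J = -3 + (-21 + 39)/(-49 + 65) = -3 + 18/16 = -3 + 18*(1/16) = -3 + 9/8 = -15/8 ≈ -1.8750)
V(q, a) = -33 + 47*a*q (V(q, a) = 47*a*q - 33 = -33 + 47*a*q)
V(J, 177) - (-32*0)*A = (-33 + 47*177*(-15/8)) - (-32*0)*(-3) = (-33 - 124785/8) - 0*(-3) = -125049/8 - 1*0 = -125049/8 + 0 = -125049/8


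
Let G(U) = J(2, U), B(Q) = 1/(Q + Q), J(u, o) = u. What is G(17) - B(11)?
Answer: 43/22 ≈ 1.9545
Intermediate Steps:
B(Q) = 1/(2*Q)
G(U) = 2
G(17) - B(11) = 2 - 1/(2*11) = 2 - 1*1/22 = 2 - 1/22 = 43/22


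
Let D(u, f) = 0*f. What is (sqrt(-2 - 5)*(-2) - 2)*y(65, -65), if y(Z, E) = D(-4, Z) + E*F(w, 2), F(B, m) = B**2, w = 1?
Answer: 130 + 130*I*sqrt(7) ≈ 130.0 + 343.95*I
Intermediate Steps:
D(u, f) = 0
y(Z, E) = E (y(Z, E) = 0 + E*1**2 = 0 + E*1 = 0 + E = E)
(sqrt(-2 - 5)*(-2) - 2)*y(65, -65) = (sqrt(-2 - 5)*(-2) - 2)*(-65) = (sqrt(-7)*(-2) - 2)*(-65) = ((I*sqrt(7))*(-2) - 2)*(-65) = (-2*I*sqrt(7) - 2)*(-65) = (-2 - 2*I*sqrt(7))*(-65) = 130 + 130*I*sqrt(7)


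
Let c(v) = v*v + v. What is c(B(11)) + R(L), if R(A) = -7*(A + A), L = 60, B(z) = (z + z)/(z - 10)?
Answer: -334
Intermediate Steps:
B(z) = 2*z/(-10 + z) (B(z) = (2*z)/(-10 + z) = 2*z/(-10 + z))
c(v) = v + v² (c(v) = v² + v = v + v²)
R(A) = -14*A
c(B(11)) + R(L) = (2*11/(-10 + 11))*(1 + 2*11/(-10 + 11)) - 14*60 = (2*11/1)*(1 + 2*11/1) - 840 = (2*11*1)*(1 + 2*11*1) - 840 = 22*(1 + 22) - 840 = 22*23 - 840 = 506 - 840 = -334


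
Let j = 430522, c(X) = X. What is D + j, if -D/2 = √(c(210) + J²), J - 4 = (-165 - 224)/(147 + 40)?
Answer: 430522 - 2*√7472371/187 ≈ 4.3049e+5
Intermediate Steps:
J = 359/187 (J = 4 + (-165 - 224)/(147 + 40) = 4 - 389/187 = 359/187 ≈ 1.9198)
D = -2*√7472371/187 (D = -2*√(210 + (359/187)²) = -2*√(210 + 128881/34969) = -2*√7472371/187 ≈ -29.236)
D + j = -2*√7472371/187 + 430522 = 430522 - 2*√7472371/187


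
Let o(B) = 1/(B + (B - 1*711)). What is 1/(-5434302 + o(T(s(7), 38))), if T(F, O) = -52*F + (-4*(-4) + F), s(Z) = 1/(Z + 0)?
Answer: -4855/26383536217 ≈ -1.8402e-7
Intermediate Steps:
s(Z) = 1/Z
T(F, O) = 16 - 51*F (T(F, O) = -52*F + (16 + F) = 16 - 51*F)
o(B) = 1/(-711 + 2*B) (o(B) = 1/(B + (B - 711)) = 1/(B + (-711 + B)) = 1/(-711 + 2*B))
1/(-5434302 + o(T(s(7), 38))) = 1/(-5434302 + 1/(-711 + 2*(16 - 51/7))) = 1/(-5434302 + 1/(-711 + 2*(61/7))) = 1/(-5434302 + 1/(-711 + 122/7)) = 1/(-5434302 + 1/(-4855/7)) = 1/(-5434302 - 7/4855) = 1/(-26383536217/4855) = -4855/26383536217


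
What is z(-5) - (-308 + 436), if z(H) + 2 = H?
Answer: -135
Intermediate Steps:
z(H) = -2 + H
z(-5) - (-308 + 436) = (-2 - 5) - (-308 + 436) = -7 - 1*128 = -7 - 128 = -135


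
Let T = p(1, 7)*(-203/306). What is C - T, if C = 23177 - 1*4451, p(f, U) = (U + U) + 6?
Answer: 2867108/153 ≈ 18739.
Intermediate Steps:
p(f, U) = 6 + 2*U (p(f, U) = 2*U + 6 = 6 + 2*U)
C = 18726 (C = 23177 - 4451 = 18726)
T = -2030/153 (T = (6 + 2*7)*(-203/306) = (6 + 14)*(-203*1/306) = 20*(-203/306) = -2030/153 ≈ -13.268)
C - T = 18726 - 1*(-2030/153) = 18726 + 2030/153 = 2867108/153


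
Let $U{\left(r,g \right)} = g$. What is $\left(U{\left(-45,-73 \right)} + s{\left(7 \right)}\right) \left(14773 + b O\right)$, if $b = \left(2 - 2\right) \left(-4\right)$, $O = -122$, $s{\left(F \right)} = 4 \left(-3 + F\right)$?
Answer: $-842061$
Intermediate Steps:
$s{\left(F \right)} = -12 + 4 F$
$b = 0$ ($b = 0 \left(-4\right) = 0$)
$\left(U{\left(-45,-73 \right)} + s{\left(7 \right)}\right) \left(14773 + b O\right) = \left(-73 + \left(-12 + 4 \cdot 7\right)\right) \left(14773 + 0 \left(-122\right)\right) = \left(-73 + \left(-12 + 28\right)\right) \left(14773 + 0\right) = \left(-73 + 16\right) 14773 = \left(-57\right) 14773 = -842061$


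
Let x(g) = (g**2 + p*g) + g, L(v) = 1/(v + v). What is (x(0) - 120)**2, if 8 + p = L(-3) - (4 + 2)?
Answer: 14400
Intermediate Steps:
L(v) = 1/(2*v)
p = -85/6 (p = -8 + ((1/2)/(-3) - (4 + 2)) = -8 + ((1/2)*(-1/3) - 1*6) = -8 + (-1/6 - 6) = -8 - 37/6 = -85/6 ≈ -14.167)
x(g) = g**2 - 79*g/6 (x(g) = (g**2 - 85*g/6) + g = g**2 - 79*g/6)
(x(0) - 120)**2 = ((1/6)*0*(-79 + 6*0) - 120)**2 = ((1/6)*0*(-79 + 0) - 120)**2 = ((1/6)*0*(-79) - 120)**2 = (0 - 120)**2 = (-120)**2 = 14400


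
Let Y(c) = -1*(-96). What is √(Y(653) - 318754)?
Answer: I*√318658 ≈ 564.5*I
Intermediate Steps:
Y(c) = 96
√(Y(653) - 318754) = √(96 - 318754) = √(-318658) = I*√318658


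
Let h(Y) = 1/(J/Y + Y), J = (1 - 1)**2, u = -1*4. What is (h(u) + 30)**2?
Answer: 14161/16 ≈ 885.06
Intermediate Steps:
u = -4
J = 0 (J = 0**2 = 0)
h(Y) = 1/Y (h(Y) = 1/(0/Y + Y) = 1/(0 + Y) = 1/Y)
(h(u) + 30)**2 = (1/(-4) + 30)**2 = (-1/4 + 30)**2 = (119/4)**2 = 14161/16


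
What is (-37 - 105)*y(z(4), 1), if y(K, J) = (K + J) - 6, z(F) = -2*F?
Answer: 1846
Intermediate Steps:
y(K, J) = -6 + J + K (y(K, J) = (J + K) - 6 = -6 + J + K)
(-37 - 105)*y(z(4), 1) = (-37 - 105)*(-6 + 1 - 2*4) = -142*(-6 + 1 - 8) = -142*(-13) = 1846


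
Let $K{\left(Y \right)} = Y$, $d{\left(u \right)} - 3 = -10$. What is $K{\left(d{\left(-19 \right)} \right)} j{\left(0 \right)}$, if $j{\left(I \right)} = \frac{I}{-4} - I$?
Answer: $0$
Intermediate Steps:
$j{\left(I \right)} = - \frac{5 I}{4}$ ($j{\left(I \right)} = I \left(- \frac{1}{4}\right) - I = - \frac{I}{4} - I = - \frac{5 I}{4}$)
$d{\left(u \right)} = -7$ ($d{\left(u \right)} = 3 - 10 = -7$)
$K{\left(d{\left(-19 \right)} \right)} j{\left(0 \right)} = - 7 \left(\left(- \frac{5}{4}\right) 0\right) = \left(-7\right) 0 = 0$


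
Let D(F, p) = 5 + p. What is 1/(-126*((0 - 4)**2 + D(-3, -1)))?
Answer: -1/2520 ≈ -0.00039683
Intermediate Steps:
1/(-126*((0 - 4)**2 + D(-3, -1))) = 1/(-126*((0 - 4)**2 + (5 - 1))) = 1/(-126*((-4)**2 + 4)) = 1/(-126*(16 + 4)) = 1/(-126*20) = 1/(-2520) = -1/2520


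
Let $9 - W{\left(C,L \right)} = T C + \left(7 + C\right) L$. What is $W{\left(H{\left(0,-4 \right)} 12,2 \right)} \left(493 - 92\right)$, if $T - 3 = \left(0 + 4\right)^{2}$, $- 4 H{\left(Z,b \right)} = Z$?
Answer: $-2005$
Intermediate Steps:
$H{\left(Z,b \right)} = - \frac{Z}{4}$
$T = 19$ ($T = 3 + \left(0 + 4\right)^{2} = 3 + 4^{2} = 3 + 16 = 19$)
$W{\left(C,L \right)} = 9 - 19 C - L \left(7 + C\right)$ ($W{\left(C,L \right)} = 9 - \left(19 C + \left(7 + C\right) L\right) = 9 - \left(19 C + L \left(7 + C\right)\right) = 9 - 19 C - L \left(7 + C\right)$)
$W{\left(H{\left(0,-4 \right)} 12,2 \right)} \left(493 - 92\right) = \left(9 - 19 \left(- \frac{1}{4}\right) 0 \cdot 12 - 14 - \left(- \frac{1}{4}\right) 0 \cdot 12 \cdot 2\right) \left(493 - 92\right) = \left(9 - 19 \cdot 0 \cdot 12 - 14 - 0 \cdot 12 \cdot 2\right) 401 = \left(9 - 0 - 14 - 0 \cdot 2\right) 401 = \left(9 + 0 - 14 + 0\right) 401 = \left(-5\right) 401 = -2005$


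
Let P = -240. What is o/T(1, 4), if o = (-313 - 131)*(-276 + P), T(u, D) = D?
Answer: 57276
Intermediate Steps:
o = 229104 (o = (-313 - 131)*(-276 - 240) = -444*(-516) = 229104)
o/T(1, 4) = 229104/4 = 229104*(1/4) = 57276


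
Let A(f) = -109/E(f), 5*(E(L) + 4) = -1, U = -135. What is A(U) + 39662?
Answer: 833447/21 ≈ 39688.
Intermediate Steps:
E(L) = -21/5 (E(L) = -4 + (1/5)*(-1) = -4 - 1/5 = -21/5)
A(f) = 545/21 (A(f) = -109/(-21/5) = -109*(-5/21) = 545/21)
A(U) + 39662 = 545/21 + 39662 = 833447/21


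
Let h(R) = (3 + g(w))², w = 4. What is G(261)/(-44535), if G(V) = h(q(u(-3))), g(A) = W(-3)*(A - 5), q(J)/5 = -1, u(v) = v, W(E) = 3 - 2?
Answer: -4/44535 ≈ -8.9817e-5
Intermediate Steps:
W(E) = 1
q(J) = -5 (q(J) = 5*(-1) = -5)
g(A) = -5 + A (g(A) = 1*(A - 5) = 1*(-5 + A) = -5 + A)
h(R) = 4 (h(R) = (3 + (-5 + 4))² = (3 - 1)² = 2² = 4)
G(V) = 4
G(261)/(-44535) = 4/(-44535) = 4*(-1/44535) = -4/44535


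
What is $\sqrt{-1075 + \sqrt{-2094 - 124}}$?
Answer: $\sqrt{-1075 + i \sqrt{2218}} \approx 0.718 + 32.795 i$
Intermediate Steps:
$\sqrt{-1075 + \sqrt{-2094 - 124}} = \sqrt{-1075 + \sqrt{-2218}} = \sqrt{-1075 + i \sqrt{2218}}$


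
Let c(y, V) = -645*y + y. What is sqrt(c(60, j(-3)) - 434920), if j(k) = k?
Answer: 2*I*sqrt(118390) ≈ 688.16*I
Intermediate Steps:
c(y, V) = -644*y
sqrt(c(60, j(-3)) - 434920) = sqrt(-644*60 - 434920) = sqrt(-38640 - 434920) = sqrt(-473560) = 2*I*sqrt(118390)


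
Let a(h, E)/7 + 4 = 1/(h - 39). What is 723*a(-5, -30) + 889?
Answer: -856681/44 ≈ -19470.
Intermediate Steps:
a(h, E) = -28 + 7/(-39 + h) (a(h, E) = -28 + 7/(h - 39) = -28 + 7/(-39 + h))
723*a(-5, -30) + 889 = 723*(7*(157 - 4*(-5))/(-39 - 5)) + 889 = 723*(7*(157 + 20)/(-44)) + 889 = 723*(7*(-1/44)*177) + 889 = 723*(-1239/44) + 889 = -895797/44 + 889 = -856681/44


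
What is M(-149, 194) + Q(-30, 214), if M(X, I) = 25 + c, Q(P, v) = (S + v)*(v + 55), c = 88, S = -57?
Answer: 42346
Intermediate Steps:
Q(P, v) = (-57 + v)*(55 + v) (Q(P, v) = (-57 + v)*(v + 55) = (-57 + v)*(55 + v))
M(X, I) = 113 (M(X, I) = 25 + 88 = 113)
M(-149, 194) + Q(-30, 214) = 113 + (-3135 + 214² - 2*214) = 113 + (-3135 + 45796 - 428) = 113 + 42233 = 42346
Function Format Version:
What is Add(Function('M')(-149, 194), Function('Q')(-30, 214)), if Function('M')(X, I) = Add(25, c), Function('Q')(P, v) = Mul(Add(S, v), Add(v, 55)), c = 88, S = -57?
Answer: 42346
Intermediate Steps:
Function('Q')(P, v) = Mul(Add(-57, v), Add(55, v)) (Function('Q')(P, v) = Mul(Add(-57, v), Add(v, 55)) = Mul(Add(-57, v), Add(55, v)))
Function('M')(X, I) = 113 (Function('M')(X, I) = Add(25, 88) = 113)
Add(Function('M')(-149, 194), Function('Q')(-30, 214)) = Add(113, Add(-3135, Pow(214, 2), Mul(-2, 214))) = Add(113, Add(-3135, 45796, -428)) = Add(113, 42233) = 42346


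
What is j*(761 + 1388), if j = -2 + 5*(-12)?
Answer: -133238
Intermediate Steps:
j = -62 (j = -2 - 60 = -62)
j*(761 + 1388) = -62*(761 + 1388) = -62*2149 = -133238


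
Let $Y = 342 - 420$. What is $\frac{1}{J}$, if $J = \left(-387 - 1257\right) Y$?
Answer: $\frac{1}{128232} \approx 7.7984 \cdot 10^{-6}$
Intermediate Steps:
$Y = -78$ ($Y = 342 - 420 = -78$)
$J = 128232$ ($J = \left(-387 - 1257\right) \left(-78\right) = \left(-1644\right) \left(-78\right) = 128232$)
$\frac{1}{J} = \frac{1}{128232}$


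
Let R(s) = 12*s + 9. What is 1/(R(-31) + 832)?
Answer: 1/469 ≈ 0.0021322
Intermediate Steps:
R(s) = 9 + 12*s
1/(R(-31) + 832) = 1/((9 + 12*(-31)) + 832) = 1/((9 - 372) + 832) = 1/(-363 + 832) = 1/469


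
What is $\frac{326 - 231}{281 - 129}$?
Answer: $\frac{5}{8} \approx 0.625$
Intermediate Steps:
$\frac{326 - 231}{281 - 129} = \frac{95}{281 - 129} = \frac{95}{152} = 95 \cdot \frac{1}{152} = \frac{5}{8}$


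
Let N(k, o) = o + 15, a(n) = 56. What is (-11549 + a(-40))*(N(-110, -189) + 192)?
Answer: -206874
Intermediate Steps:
N(k, o) = 15 + o
(-11549 + a(-40))*(N(-110, -189) + 192) = (-11549 + 56)*((15 - 189) + 192) = -11493*(-174 + 192) = -11493*18 = -206874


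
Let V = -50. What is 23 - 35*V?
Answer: 1773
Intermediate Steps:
23 - 35*V = 23 - 35*(-50) = 23 + 1750 = 1773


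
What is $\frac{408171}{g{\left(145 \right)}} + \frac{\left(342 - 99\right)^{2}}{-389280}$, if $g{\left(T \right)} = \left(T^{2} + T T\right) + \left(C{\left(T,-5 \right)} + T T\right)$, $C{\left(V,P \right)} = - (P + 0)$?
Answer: $\frac{1293066633}{204631520} \approx 6.319$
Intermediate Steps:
$C{\left(V,P \right)} = - P$
$g{\left(T \right)} = 5 + 3 T^{2}$ ($g{\left(T \right)} = \left(T^{2} + T T\right) + \left(\left(-1\right) \left(-5\right) + T T\right) = \left(T^{2} + T^{2}\right) + \left(5 + T^{2}\right) = 2 T^{2} + \left(5 + T^{2}\right) = 5 + 3 T^{2}$)
$\frac{408171}{g{\left(145 \right)}} + \frac{\left(342 - 99\right)^{2}}{-389280} = \frac{408171}{5 + 3 \cdot 145^{2}} + \frac{\left(342 - 99\right)^{2}}{-389280} = \frac{408171}{5 + 3 \cdot 21025} + 243^{2} \left(- \frac{1}{389280}\right) = \frac{408171}{5 + 63075} + 59049 \left(- \frac{1}{389280}\right) = \frac{408171}{63080} - \frac{19683}{129760} = \frac{1293066633}{204631520}$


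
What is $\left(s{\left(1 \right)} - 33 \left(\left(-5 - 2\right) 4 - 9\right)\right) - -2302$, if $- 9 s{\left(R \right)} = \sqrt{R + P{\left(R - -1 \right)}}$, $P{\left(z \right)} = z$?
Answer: $3523 - \frac{\sqrt{3}}{9} \approx 3522.8$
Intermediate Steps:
$s{\left(R \right)} = - \frac{\sqrt{1 + 2 R}}{9}$ ($s{\left(R \right)} = - \frac{\sqrt{R + \left(R - -1\right)}}{9} = - \frac{\sqrt{R + \left(R + 1\right)}}{9} = - \frac{\sqrt{R + \left(1 + R\right)}}{9} = - \frac{\sqrt{1 + 2 R}}{9}$)
$\left(s{\left(1 \right)} - 33 \left(\left(-5 - 2\right) 4 - 9\right)\right) - -2302 = \left(- \frac{\sqrt{1 + 2 \cdot 1}}{9} - 33 \left(\left(-5 - 2\right) 4 - 9\right)\right) - -2302 = \left(- \frac{\sqrt{1 + 2}}{9} - 33 \left(\left(-7\right) 4 - 9\right)\right) + 2302 = \left(- \frac{\sqrt{3}}{9} - 33 \left(-28 - 9\right)\right) + 2302 = \left(- \frac{\sqrt{3}}{9} - -1221\right) + 2302 = \left(- \frac{\sqrt{3}}{9} + 1221\right) + 2302 = \left(1221 - \frac{\sqrt{3}}{9}\right) + 2302 = 3523 - \frac{\sqrt{3}}{9}$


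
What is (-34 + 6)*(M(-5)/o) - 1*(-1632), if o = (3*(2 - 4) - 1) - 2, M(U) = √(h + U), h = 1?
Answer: 1632 + 56*I/9 ≈ 1632.0 + 6.2222*I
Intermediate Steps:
M(U) = √(1 + U)
o = -9 (o = (3*(-2) - 1) - 2 = (-6 - 1) - 2 = -7 - 2 = -9)
(-34 + 6)*(M(-5)/o) - 1*(-1632) = (-34 + 6)*(√(1 - 5)/(-9)) - 1*(-1632) = -28*√(-4)*(-1)/9 + 1632 = -28*2*I*(-1)/9 + 1632 = -(-56)*I/9 + 1632 = 56*I/9 + 1632 = 1632 + 56*I/9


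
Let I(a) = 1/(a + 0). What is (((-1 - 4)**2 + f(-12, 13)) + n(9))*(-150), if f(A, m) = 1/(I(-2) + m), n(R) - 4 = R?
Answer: -5712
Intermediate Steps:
I(a) = 1/a
n(R) = 4 + R
f(A, m) = 1/(-1/2 + m) (f(A, m) = 1/(1/(-2) + m) = 1/(-1/2 + m))
(((-1 - 4)**2 + f(-12, 13)) + n(9))*(-150) = (((-1 - 4)**2 + 2/(-1 + 2*13)) + (4 + 9))*(-150) = (((-5)**2 + 2/(-1 + 26)) + 13)*(-150) = ((25 + 2/25) + 13)*(-150) = (627/25 + 13)*(-150) = (952/25)*(-150) = -5712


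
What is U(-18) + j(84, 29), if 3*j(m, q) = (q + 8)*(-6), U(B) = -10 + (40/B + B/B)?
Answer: -767/9 ≈ -85.222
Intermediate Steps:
U(B) = -9 + 40/B (U(B) = -10 + (40/B + 1) = -10 + (1 + 40/B) = -9 + 40/B)
j(m, q) = -16 - 2*q (j(m, q) = ((q + 8)*(-6))/3 = ((8 + q)*(-6))/3 = (-48 - 6*q)/3 = -16 - 2*q)
U(-18) + j(84, 29) = (-9 + 40/(-18)) + (-16 - 2*29) = (-9 + 40*(-1/18)) + (-16 - 58) = (-9 - 20/9) - 74 = -101/9 - 74 = -767/9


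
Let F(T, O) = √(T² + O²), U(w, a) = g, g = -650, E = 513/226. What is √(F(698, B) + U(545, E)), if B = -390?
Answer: √(-650 + 2*√159826) ≈ 12.230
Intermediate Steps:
E = 513/226 (E = 513*(1/226) = 513/226 ≈ 2.2699)
U(w, a) = -650
F(T, O) = √(O² + T²)
√(F(698, B) + U(545, E)) = √(√((-390)² + 698²) - 650) = √(√(152100 + 487204) - 650) = √(√639304 - 650) = √(2*√159826 - 650) = √(-650 + 2*√159826)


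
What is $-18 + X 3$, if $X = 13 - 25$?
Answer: $-54$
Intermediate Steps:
$X = -12$
$-18 + X 3 = -18 - 36 = -54$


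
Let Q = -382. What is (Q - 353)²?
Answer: 540225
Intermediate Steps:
(Q - 353)² = (-382 - 353)² = (-735)² = 540225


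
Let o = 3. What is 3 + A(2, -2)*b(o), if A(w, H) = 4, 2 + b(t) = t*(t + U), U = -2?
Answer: 7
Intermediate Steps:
b(t) = -2 + t*(-2 + t) (b(t) = -2 + t*(t - 2) = -2 + t*(-2 + t))
3 + A(2, -2)*b(o) = 3 + 4*(-2 + 3² - 2*3) = 3 + 4*(-2 + 9 - 6) = 3 + 4*1 = 3 + 4 = 7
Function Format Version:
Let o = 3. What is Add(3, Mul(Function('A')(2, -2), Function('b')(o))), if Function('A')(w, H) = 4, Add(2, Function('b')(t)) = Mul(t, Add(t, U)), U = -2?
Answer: 7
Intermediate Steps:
Function('b')(t) = Add(-2, Mul(t, Add(-2, t))) (Function('b')(t) = Add(-2, Mul(t, Add(t, -2))) = Add(-2, Mul(t, Add(-2, t))))
Add(3, Mul(Function('A')(2, -2), Function('b')(o))) = Add(3, Mul(4, Add(-2, Pow(3, 2), Mul(-2, 3)))) = Add(3, Mul(4, Add(-2, 9, -6))) = Add(3, Mul(4, 1)) = Add(3, 4) = 7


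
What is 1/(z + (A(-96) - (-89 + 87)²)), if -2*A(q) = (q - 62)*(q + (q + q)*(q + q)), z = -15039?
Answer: 1/2889629 ≈ 3.4607e-7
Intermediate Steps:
A(q) = -(-62 + q)*(q + 4*q²)/2 (A(q) = -(q - 62)*(q + (q + q)*(q + q))/2 = -(-62 + q)*(q + (2*q)*(2*q))/2 = -(-62 + q)*(q + 4*q²)/2)
1/(z + (A(-96) - (-89 + 87)²)) = 1/(-15039 + ((½)*(-96)*(62 - 4*(-96)² + 247*(-96)) - (-89 + 87)²)) = 1/(-15039 + ((½)*(-96)*(62 - 4*9216 - 23712) - 1*(-2)²)) = 1/(-15039 + ((½)*(-96)*(62 - 36864 - 23712) - 1*4)) = 1/(-15039 + ((½)*(-96)*(-60514) - 4)) = 1/(-15039 + (2904672 - 4)) = 1/(-15039 + 2904668) = 1/2889629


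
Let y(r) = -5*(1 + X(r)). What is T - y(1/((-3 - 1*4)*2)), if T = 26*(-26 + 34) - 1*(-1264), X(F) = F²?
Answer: 289497/196 ≈ 1477.0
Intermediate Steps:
y(r) = -5 - 5*r² (y(r) = -5*(1 + r²) = -5 - 5*r²)
T = 1472 (T = 26*8 + 1264 = 208 + 1264 = 1472)
T - y(1/((-3 - 1*4)*2)) = 1472 - (-5 - 5*1/(4*(-3 - 1*4)²)) = 1472 - (-5 - 5*1/(4*(-3 - 4)²)) = 1472 - (-5 - 5*(1/(-7*2))²) = 1472 - (-5 - 5*(1/(-14))²) = 1472 - (-5 - 5*(-1/14)²) = 1472 - (-5 - 5*1/196) = 1472 - (-5 - 5/196) = 1472 - 1*(-985/196) = 1472 + 985/196 = 289497/196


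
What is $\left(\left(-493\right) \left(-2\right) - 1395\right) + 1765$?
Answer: $1356$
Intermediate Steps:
$\left(\left(-493\right) \left(-2\right) - 1395\right) + 1765 = \left(986 - 1395\right) + 1765 = -409 + 1765 = 1356$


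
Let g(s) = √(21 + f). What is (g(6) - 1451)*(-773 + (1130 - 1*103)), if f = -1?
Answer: -368554 + 508*√5 ≈ -3.6742e+5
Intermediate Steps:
g(s) = 2*√5 (g(s) = √(21 - 1) = √20 = 2*√5)
(g(6) - 1451)*(-773 + (1130 - 1*103)) = (2*√5 - 1451)*(-773 + (1130 - 1*103)) = (-1451 + 2*√5)*(-773 + (1130 - 103)) = (-1451 + 2*√5)*(-773 + 1027) = (-1451 + 2*√5)*254 = -368554 + 508*√5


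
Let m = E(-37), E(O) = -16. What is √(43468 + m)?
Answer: 6*√1207 ≈ 208.45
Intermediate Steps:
m = -16
√(43468 + m) = √(43468 - 16) = √43452 = 6*√1207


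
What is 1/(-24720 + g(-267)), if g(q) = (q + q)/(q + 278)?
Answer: -11/272454 ≈ -4.0374e-5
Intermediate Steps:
g(q) = 2*q/(278 + q) (g(q) = (2*q)/(278 + q) = 2*q/(278 + q))
1/(-24720 + g(-267)) = 1/(-24720 + 2*(-267)/(278 - 267)) = 1/(-24720 + 2*(-267)/11) = 1/(-24720 + 2*(-267)*(1/11)) = 1/(-24720 - 534/11) = 1/(-272454/11) = -11/272454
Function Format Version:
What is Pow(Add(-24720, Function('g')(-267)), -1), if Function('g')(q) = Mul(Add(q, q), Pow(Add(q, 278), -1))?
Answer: Rational(-11, 272454) ≈ -4.0374e-5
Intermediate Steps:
Function('g')(q) = Mul(2, q, Pow(Add(278, q), -1)) (Function('g')(q) = Mul(Mul(2, q), Pow(Add(278, q), -1)) = Mul(2, q, Pow(Add(278, q), -1)))
Pow(Add(-24720, Function('g')(-267)), -1) = Pow(Add(-24720, Mul(2, -267, Pow(Add(278, -267), -1))), -1) = Pow(Add(-24720, Mul(2, -267, Pow(11, -1))), -1) = Pow(Add(-24720, Mul(2, -267, Rational(1, 11))), -1) = Pow(Add(-24720, Rational(-534, 11)), -1) = Pow(Rational(-272454, 11), -1) = Rational(-11, 272454)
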